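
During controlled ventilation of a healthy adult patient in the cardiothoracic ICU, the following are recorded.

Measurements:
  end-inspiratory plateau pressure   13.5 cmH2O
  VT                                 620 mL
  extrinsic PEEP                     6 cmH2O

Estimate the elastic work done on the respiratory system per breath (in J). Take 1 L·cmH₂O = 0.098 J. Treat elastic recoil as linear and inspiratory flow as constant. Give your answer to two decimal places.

0.23

Elastic work ≈ ½ × (Pplat − PEEP) × Vt = 0.5 × (13.5 − 6) × 0.620 L = 0.5 × 7.5 × 0.620 = 2.325 L·cmH2O.
× 0.098 J/(L·cmH2O) → 0.2279 J.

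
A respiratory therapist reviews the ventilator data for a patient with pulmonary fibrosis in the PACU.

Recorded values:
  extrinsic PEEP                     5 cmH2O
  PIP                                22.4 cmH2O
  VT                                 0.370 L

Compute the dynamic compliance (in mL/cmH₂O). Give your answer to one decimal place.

21.3

Dynamic compliance = Vt / (PIP − PEEP) = 370 / (22.4 − 5) = 370 / 17.4 = 21.264 mL/cmH2O.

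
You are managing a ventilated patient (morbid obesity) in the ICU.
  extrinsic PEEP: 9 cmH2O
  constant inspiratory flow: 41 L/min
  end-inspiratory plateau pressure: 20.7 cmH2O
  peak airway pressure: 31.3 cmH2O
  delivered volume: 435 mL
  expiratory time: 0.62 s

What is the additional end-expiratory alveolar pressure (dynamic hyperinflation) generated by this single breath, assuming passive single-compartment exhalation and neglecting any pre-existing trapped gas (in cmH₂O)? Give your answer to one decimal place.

Flow: 41 L/min ÷ 60 = 0.6833 L/s.
R = (PIP − Pplat)/V̇ = (31.3 − 20.7) / 0.6833 = 10.6/0.6833 = 15.513 cmH2O·s/L.
C = Vt/(Pplat − PEEP) = 435.0 / (20.7 − 9) = 435.0/11.7 = 37.179 mL/cmH2O.
τ = R × C = 15.513 × 0.03718 L/cmH2O = 0.5768 s.
Fraction remaining = e^(−Te/τ) = e^(−0.62/0.5768) = 0.3413; trapped volume = 435.0 × 0.3413 = 148.47 mL.
Additional alveolar pressure from trapping ≈ V_trapped / C = 148.47 / 37.179 = 3.993 cmH2O.

4.0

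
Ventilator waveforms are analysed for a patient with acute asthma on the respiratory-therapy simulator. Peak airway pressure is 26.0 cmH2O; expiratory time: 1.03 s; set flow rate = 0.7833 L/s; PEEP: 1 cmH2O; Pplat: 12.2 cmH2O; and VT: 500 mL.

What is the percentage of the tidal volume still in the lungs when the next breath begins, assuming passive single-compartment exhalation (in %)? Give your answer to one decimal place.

R = (PIP − Pplat)/V̇ = (26.0 − 12.2) / 0.7833 = 13.8/0.7833 = 17.618 cmH2O·s/L.
C = Vt/(Pplat − PEEP) = 500.0 / (12.2 − 1) = 500.0/11.2 = 44.643 mL/cmH2O.
τ = R × C = 17.618 × 0.04464 L/cmH2O = 0.7865 s.
Fraction remaining at end-expiration = e^(−Te/τ) = e^(−1.03/0.7865) = 0.2699 → 26.99%.

27.0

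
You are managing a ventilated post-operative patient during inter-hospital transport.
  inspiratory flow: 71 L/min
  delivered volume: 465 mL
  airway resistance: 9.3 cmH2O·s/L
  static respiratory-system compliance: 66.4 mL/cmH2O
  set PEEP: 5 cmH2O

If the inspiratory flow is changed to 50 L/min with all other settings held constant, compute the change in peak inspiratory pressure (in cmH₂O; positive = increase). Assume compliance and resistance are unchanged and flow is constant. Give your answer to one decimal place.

-3.3

Flow: 71 L/min ÷ 60 = 1.1833 L/s.
New flow: 50 L/min ÷ 60 = 0.8333 L/s.
PIP = Vt/C + R·V̇ + PEEP (constant-flow equation of motion).
Only the resistive term changes: ΔPIP = R × ΔV̇ = 9.3 × (0.8333 − 1.1833) = 9.3 × -0.35 = -3.255 cmH2O.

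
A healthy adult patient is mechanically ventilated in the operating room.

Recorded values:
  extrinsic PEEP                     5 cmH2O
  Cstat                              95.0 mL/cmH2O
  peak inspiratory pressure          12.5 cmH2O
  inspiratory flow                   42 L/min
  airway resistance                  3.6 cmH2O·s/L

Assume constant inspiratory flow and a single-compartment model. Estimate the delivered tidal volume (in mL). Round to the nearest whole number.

Flow: 42 L/min ÷ 60 = 0.7 L/s.
Equation of motion (constant flow): PIP = Vt/C + R·V̇ + PEEP.
Vt/C = PIP − R·V̇ − PEEP = 12.5 − 2.52 − 5 = 4.98 cmH2O.
Vt = C × 4.98 = 95.0 × 4.98 = 473.1 mL.

473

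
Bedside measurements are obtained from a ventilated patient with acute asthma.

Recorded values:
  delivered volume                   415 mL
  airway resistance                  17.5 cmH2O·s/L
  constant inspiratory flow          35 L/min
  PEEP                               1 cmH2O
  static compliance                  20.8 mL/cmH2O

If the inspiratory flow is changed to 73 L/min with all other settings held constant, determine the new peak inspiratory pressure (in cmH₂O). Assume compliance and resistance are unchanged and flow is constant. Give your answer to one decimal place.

Flow: 35 L/min ÷ 60 = 0.5833 L/s.
New flow: 73 L/min ÷ 60 = 1.2167 L/s.
PIP = Vt/C + R·V̇ + PEEP (constant-flow equation of motion).
Only the resistive term changes: ΔPIP = R × ΔV̇ = 17.5 × (1.2167 − 0.5833) = 17.5 × 0.6334 = 11.085 cmH2O.
Original PIP = 415/20.8 + 17.5×0.5833 + 1 = 31.16 cmH2O; new PIP = 31.16 + (11.085) = 42.245 cmH2O.

42.2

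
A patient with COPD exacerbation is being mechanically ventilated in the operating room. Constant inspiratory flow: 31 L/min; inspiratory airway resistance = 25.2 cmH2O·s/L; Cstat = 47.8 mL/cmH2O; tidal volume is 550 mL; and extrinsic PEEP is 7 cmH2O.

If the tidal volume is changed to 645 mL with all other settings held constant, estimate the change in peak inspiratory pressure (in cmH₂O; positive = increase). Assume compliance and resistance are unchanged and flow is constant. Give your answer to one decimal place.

2.0

PIP = Vt/C + R·V̇ + PEEP (constant-flow equation of motion).
Only the elastic term changes: ΔPIP = ΔVt / C = (645 − 550) / 47.8 = 1.987 cmH2O.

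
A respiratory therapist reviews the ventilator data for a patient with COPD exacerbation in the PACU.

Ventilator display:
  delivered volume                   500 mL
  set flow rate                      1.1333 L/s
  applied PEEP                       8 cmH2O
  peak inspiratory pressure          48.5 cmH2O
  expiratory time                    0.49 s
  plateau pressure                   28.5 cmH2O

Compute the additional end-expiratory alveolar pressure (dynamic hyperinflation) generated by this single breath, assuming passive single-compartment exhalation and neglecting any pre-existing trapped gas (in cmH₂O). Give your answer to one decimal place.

R = (PIP − Pplat)/V̇ = (48.5 − 28.5) / 1.1333 = 20.0/1.1333 = 17.648 cmH2O·s/L.
C = Vt/(Pplat − PEEP) = 500.0 / (28.5 − 8) = 500.0/20.5 = 24.39 mL/cmH2O.
τ = R × C = 17.648 × 0.02439 L/cmH2O = 0.4304 s.
Fraction remaining = e^(−Te/τ) = e^(−0.49/0.4304) = 0.3203; trapped volume = 500.0 × 0.3203 = 160.15 mL.
Additional alveolar pressure from trapping ≈ V_trapped / C = 160.15 / 24.39 = 6.566 cmH2O.

6.6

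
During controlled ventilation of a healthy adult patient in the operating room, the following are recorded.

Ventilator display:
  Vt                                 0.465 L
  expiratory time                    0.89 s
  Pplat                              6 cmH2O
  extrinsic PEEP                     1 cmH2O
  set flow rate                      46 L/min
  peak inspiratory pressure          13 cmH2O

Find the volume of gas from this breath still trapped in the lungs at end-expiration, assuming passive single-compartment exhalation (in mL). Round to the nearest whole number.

Flow: 46 L/min ÷ 60 = 0.7667 L/s.
R = (PIP − Pplat)/V̇ = (13 − 6) / 0.7667 = 7.0/0.7667 = 9.13 cmH2O·s/L.
C = Vt/(Pplat − PEEP) = 465.0 / (6 − 1) = 465.0/5.0 = 93.0 mL/cmH2O.
τ = R × C = 9.13 × 0.093 L/cmH2O = 0.8491 s.
Fraction remaining = e^(−Te/τ) = e^(−0.89/0.8491) = 0.3506.
Trapped volume = 465.0 × 0.3506 = 163.03 mL.

163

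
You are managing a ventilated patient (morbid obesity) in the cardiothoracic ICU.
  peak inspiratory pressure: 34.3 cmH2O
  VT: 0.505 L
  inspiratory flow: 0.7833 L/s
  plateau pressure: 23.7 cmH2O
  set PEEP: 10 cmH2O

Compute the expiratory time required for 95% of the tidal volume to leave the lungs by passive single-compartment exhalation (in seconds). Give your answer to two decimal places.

R = (PIP − Pplat)/V̇ = (34.3 − 23.7) / 0.7833 = 10.6/0.7833 = 13.532 cmH2O·s/L.
C = Vt/(Pplat − PEEP) = 505.0 / (23.7 − 10) = 505.0/13.7 = 36.861 mL/cmH2O.
τ = R × C = 13.532 × 0.03686 L/cmH2O = 0.4988 s.
t = −τ·ln(1 − 0.95) = −0.4988·ln(0.05) = 1.494 s.

1.49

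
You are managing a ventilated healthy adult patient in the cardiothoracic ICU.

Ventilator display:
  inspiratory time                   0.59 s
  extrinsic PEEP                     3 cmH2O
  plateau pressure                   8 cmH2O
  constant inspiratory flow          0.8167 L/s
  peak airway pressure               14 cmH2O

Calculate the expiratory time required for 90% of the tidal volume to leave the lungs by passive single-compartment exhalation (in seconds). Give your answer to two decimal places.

1.63

Vt = flow × Ti = 0.8167 L/s × 0.59 s × 1000 mL/L = 481.85 mL.
R = (PIP − Pplat)/V̇ = (14 − 8) / 0.8167 = 6.0/0.8167 = 7.347 cmH2O·s/L.
C = Vt/(Pplat − PEEP) = 481.85 / (8 − 3) = 481.85/5.0 = 96.37 mL/cmH2O.
τ = R × C = 7.347 × 0.09637 L/cmH2O = 0.708 s.
t = −τ·ln(1 − 0.90) = −0.708·ln(0.1) = 1.63 s.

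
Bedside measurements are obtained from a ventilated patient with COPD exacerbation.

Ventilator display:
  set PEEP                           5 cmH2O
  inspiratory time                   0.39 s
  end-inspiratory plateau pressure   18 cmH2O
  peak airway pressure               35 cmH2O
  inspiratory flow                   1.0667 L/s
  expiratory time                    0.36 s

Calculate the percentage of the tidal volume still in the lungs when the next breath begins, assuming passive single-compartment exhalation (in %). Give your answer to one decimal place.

49.4

Vt = flow × Ti = 1.0667 L/s × 0.39 s × 1000 mL/L = 416.01 mL.
R = (PIP − Pplat)/V̇ = (35 − 18) / 1.0667 = 17.0/1.0667 = 15.937 cmH2O·s/L.
C = Vt/(Pplat − PEEP) = 416.01 / (18 − 5) = 416.01/13.0 = 32.001 mL/cmH2O.
τ = R × C = 15.937 × 0.032 L/cmH2O = 0.51 s.
Fraction remaining at end-expiration = e^(−Te/τ) = e^(−0.36/0.51) = 0.4937 → 49.37%.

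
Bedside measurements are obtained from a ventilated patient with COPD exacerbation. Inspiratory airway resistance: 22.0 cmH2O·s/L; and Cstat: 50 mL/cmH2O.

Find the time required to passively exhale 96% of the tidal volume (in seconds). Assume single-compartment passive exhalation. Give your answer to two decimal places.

3.54

τ = R × C = 22.0 × 50 mL/cmH2O = 22.0 × 0.050 L/cmH2O = 1.1 s.
Exhaled fraction f = 1 − e^(−t/τ) → t = −τ·ln(1 − f) = −1.1·ln(0.04) = 3.541 s.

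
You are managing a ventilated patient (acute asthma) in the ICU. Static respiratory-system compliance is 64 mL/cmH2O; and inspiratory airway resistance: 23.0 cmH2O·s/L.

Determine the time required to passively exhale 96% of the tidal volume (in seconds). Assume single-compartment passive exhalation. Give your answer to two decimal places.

4.74

τ = R × C = 23.0 × 64 mL/cmH2O = 23.0 × 0.064 L/cmH2O = 1.472 s.
Exhaled fraction f = 1 − e^(−t/τ) → t = −τ·ln(1 − f) = −1.472·ln(0.04) = 4.738 s.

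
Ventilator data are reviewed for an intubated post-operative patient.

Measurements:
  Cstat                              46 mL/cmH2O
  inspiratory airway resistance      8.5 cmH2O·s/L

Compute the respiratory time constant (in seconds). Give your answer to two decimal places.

τ = R × C = 8.5 × 46 mL/cmH2O = 8.5 × 0.046 L/cmH2O = 0.391 s.

0.39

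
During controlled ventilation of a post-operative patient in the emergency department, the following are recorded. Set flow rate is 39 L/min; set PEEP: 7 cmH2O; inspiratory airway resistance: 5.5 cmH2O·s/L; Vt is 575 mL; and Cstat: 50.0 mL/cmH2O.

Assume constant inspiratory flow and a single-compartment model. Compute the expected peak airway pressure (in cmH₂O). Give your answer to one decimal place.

22.1

Flow: 39 L/min ÷ 60 = 0.65 L/s.
Equation of motion (constant flow): PIP = Vt/C + R·V̇ + PEEP.
PIP = 575/50.0 + 5.5×0.65 + 7 = 11.5 + 3.575 + 7 = 22.075 cmH2O.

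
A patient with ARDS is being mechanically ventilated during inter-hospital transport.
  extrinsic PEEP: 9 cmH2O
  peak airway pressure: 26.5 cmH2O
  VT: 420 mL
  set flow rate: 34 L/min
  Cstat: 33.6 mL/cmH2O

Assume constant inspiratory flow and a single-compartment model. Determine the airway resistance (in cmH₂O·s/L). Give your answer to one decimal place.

Flow: 34 L/min ÷ 60 = 0.5667 L/s.
Equation of motion (constant flow): PIP = Vt/C + R·V̇ + PEEP.
R·V̇ = PIP − Vt/C − PEEP = 26.5 − 420/33.6 − 9 = 26.5 − 12.5 − 9 = 5.0 cmH2O.
R = 5.0 / 0.5667 = 8.823 cmH2O·s/L.

8.8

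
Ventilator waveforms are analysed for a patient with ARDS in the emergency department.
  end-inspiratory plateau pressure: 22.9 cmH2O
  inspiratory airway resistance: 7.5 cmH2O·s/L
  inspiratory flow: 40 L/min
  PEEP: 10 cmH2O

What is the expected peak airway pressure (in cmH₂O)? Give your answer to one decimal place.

27.9

Flow: 40 L/min ÷ 60 = 0.6667 L/s.
PIP = Pplat + Raw × flow = 22.9 + 7.5 × 0.6667 = 22.9 + 5.0 = 27.9 cmH2O.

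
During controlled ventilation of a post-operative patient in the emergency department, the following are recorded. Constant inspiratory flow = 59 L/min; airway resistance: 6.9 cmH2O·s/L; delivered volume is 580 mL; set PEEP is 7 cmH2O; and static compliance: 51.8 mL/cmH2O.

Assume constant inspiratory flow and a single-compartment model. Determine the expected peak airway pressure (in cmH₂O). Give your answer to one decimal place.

25.0

Flow: 59 L/min ÷ 60 = 0.9833 L/s.
Equation of motion (constant flow): PIP = Vt/C + R·V̇ + PEEP.
PIP = 580/51.8 + 6.9×0.9833 + 7 = 11.197 + 6.785 + 7 = 24.982 cmH2O.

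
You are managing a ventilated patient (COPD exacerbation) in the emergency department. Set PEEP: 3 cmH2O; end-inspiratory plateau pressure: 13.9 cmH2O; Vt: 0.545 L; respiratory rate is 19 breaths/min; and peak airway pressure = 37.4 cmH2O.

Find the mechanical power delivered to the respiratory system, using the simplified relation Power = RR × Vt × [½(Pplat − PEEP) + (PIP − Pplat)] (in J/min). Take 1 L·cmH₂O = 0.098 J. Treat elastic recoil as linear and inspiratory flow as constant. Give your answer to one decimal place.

Per-breath work = Vt × [½(Pplat−PEEP) + (PIP−Pplat)] = 0.545 × [0.5×10.9 + 23.5] = 0.545 × 28.95 = 15.778 L·cmH2O.
Power = 19 × 15.778 = 299.78 L·cmH2O/min.
× 0.098 J/(L·cmH2O) → 29.378 J/min.

29.4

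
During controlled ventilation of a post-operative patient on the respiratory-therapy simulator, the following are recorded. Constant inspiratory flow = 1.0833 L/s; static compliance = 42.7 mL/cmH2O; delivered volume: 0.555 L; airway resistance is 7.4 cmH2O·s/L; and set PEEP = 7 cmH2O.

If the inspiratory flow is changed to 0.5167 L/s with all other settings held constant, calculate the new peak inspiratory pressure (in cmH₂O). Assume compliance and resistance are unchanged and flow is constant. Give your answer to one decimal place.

23.8

PIP = Vt/C + R·V̇ + PEEP (constant-flow equation of motion).
Only the resistive term changes: ΔPIP = R × ΔV̇ = 7.4 × (0.5167 − 1.0833) = 7.4 × -0.5666 = -4.193 cmH2O.
Original PIP = 555/42.7 + 7.4×1.0833 + 7 = 28.014 cmH2O; new PIP = 28.014 + (-4.193) = 23.821 cmH2O.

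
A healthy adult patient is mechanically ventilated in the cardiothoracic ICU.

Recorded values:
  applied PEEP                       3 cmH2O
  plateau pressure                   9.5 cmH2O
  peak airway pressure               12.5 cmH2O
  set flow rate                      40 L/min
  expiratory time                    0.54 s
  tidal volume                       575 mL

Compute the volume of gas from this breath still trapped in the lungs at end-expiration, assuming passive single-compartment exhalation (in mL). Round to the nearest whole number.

Flow: 40 L/min ÷ 60 = 0.6667 L/s.
R = (PIP − Pplat)/V̇ = (12.5 − 9.5) / 0.6667 = 3.0/0.6667 = 4.5 cmH2O·s/L.
C = Vt/(Pplat − PEEP) = 575.0 / (9.5 − 3) = 575.0/6.5 = 88.462 mL/cmH2O.
τ = R × C = 4.5 × 0.08846 L/cmH2O = 0.3981 s.
Fraction remaining = e^(−Te/τ) = e^(−0.54/0.3981) = 0.2576.
Trapped volume = 575.0 × 0.2576 = 148.12 mL.

148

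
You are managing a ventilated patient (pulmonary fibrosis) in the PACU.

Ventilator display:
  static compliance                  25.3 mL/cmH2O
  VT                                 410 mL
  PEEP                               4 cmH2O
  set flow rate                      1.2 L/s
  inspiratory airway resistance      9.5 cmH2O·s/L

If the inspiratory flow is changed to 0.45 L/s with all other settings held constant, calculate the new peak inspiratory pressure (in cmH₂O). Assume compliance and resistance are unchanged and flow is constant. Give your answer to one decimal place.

PIP = Vt/C + R·V̇ + PEEP (constant-flow equation of motion).
Only the resistive term changes: ΔPIP = R × ΔV̇ = 9.5 × (0.45 − 1.2) = 9.5 × -0.75 = -7.125 cmH2O.
Original PIP = 410/25.3 + 9.5×1.2 + 4 = 31.606 cmH2O; new PIP = 31.606 + (-7.125) = 24.481 cmH2O.

24.5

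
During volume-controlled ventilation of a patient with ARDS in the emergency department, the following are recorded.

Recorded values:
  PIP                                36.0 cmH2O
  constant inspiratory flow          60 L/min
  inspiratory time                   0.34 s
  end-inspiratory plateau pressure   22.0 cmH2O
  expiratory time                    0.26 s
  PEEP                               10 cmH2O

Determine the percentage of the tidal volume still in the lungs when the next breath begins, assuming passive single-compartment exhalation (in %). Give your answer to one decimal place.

51.9

Flow: 60 L/min ÷ 60 = 1 L/s.
Vt = flow × Ti = 1 L/s × 0.34 s × 1000 mL/L = 340.0 mL.
R = (PIP − Pplat)/V̇ = (36.0 − 22.0) / 1 = 14.0/1 = 14.0 cmH2O·s/L.
C = Vt/(Pplat − PEEP) = 340.0 / (22.0 − 10) = 340.0/12.0 = 28.333 mL/cmH2O.
τ = R × C = 14.0 × 0.02833 L/cmH2O = 0.3966 s.
Fraction remaining at end-expiration = e^(−Te/τ) = e^(−0.26/0.3966) = 0.5191 → 51.91%.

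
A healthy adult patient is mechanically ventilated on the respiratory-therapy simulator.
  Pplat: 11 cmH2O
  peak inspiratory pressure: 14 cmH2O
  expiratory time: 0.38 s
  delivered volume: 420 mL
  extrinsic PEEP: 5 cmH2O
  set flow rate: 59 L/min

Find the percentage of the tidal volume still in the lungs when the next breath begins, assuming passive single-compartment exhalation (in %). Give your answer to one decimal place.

Flow: 59 L/min ÷ 60 = 0.9833 L/s.
R = (PIP − Pplat)/V̇ = (14 − 11) / 0.9833 = 3.0/0.9833 = 3.051 cmH2O·s/L.
C = Vt/(Pplat − PEEP) = 420.0 / (11 − 5) = 420.0/6.0 = 70.0 mL/cmH2O.
τ = R × C = 3.051 × 0.07 L/cmH2O = 0.2136 s.
Fraction remaining at end-expiration = e^(−Te/τ) = e^(−0.38/0.2136) = 0.1688 → 16.88%.

16.9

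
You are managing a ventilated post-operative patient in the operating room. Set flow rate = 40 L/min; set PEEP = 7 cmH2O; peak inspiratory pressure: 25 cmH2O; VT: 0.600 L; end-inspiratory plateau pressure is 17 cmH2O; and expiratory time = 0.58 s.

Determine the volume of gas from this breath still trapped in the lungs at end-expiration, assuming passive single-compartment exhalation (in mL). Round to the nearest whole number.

268

Flow: 40 L/min ÷ 60 = 0.6667 L/s.
R = (PIP − Pplat)/V̇ = (25 − 17) / 0.6667 = 8.0/0.6667 = 11.999 cmH2O·s/L.
C = Vt/(Pplat − PEEP) = 600.0 / (17 − 7) = 600.0/10.0 = 60.0 mL/cmH2O.
τ = R × C = 11.999 × 0.06 L/cmH2O = 0.7199 s.
Fraction remaining = e^(−Te/τ) = e^(−0.58/0.7199) = 0.4468.
Trapped volume = 600.0 × 0.4468 = 268.08 mL.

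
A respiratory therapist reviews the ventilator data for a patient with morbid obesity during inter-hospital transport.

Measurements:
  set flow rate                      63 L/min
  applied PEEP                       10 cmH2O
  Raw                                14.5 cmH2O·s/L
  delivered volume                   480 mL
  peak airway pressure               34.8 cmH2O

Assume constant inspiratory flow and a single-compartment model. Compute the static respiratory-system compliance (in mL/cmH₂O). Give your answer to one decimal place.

50.1

Flow: 63 L/min ÷ 60 = 1.05 L/s.
Equation of motion (constant flow): PIP = Vt/C + R·V̇ + PEEP.
Vt/C = PIP − R·V̇ − PEEP = 34.8 − 14.5×1.05 − 10 = 34.8 − 15.225 − 10 = 9.575 cmH2O.
C = Vt / 9.575 = 480 / 9.575 = 50.131 mL/cmH2O.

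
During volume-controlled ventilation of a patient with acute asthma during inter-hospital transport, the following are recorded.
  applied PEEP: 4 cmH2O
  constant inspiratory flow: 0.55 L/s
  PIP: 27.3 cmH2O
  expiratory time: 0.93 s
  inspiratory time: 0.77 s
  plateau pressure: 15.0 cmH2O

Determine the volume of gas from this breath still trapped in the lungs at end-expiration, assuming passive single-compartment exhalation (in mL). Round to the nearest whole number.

144

Vt = flow × Ti = 0.55 L/s × 0.77 s × 1000 mL/L = 423.5 mL.
R = (PIP − Pplat)/V̇ = (27.3 − 15.0) / 0.55 = 12.3/0.55 = 22.364 cmH2O·s/L.
C = Vt/(Pplat − PEEP) = 423.5 / (15.0 − 4) = 423.5/11.0 = 38.5 mL/cmH2O.
τ = R × C = 22.364 × 0.0385 L/cmH2O = 0.861 s.
Fraction remaining = e^(−Te/τ) = e^(−0.93/0.861) = 0.3395.
Trapped volume = 423.5 × 0.3395 = 143.78 mL.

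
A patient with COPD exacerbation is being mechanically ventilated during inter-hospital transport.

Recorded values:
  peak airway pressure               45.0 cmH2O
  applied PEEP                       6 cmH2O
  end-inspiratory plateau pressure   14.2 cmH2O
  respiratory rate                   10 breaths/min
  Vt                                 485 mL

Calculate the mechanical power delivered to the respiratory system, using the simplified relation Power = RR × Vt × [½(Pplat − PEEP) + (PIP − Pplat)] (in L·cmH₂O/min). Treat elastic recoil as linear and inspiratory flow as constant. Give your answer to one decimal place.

Per-breath work = Vt × [½(Pplat−PEEP) + (PIP−Pplat)] = 0.485 × [0.5×8.2 + 30.8] = 0.485 × 34.9 = 16.927 L·cmH2O.
Power = 10 × 16.927 = 169.27 L·cmH2O/min.

169.3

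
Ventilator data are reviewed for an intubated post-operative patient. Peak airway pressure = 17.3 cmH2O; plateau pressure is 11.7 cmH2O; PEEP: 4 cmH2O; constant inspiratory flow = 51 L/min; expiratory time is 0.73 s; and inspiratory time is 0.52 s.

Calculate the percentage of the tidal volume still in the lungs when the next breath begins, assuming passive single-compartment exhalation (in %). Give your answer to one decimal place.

14.5

Flow: 51 L/min ÷ 60 = 0.85 L/s.
Vt = flow × Ti = 0.85 L/s × 0.52 s × 1000 mL/L = 442.0 mL.
R = (PIP − Pplat)/V̇ = (17.3 − 11.7) / 0.85 = 5.6/0.85 = 6.588 cmH2O·s/L.
C = Vt/(Pplat − PEEP) = 442.0 / (11.7 − 4) = 442.0/7.7 = 57.403 mL/cmH2O.
τ = R × C = 6.588 × 0.0574 L/cmH2O = 0.3782 s.
Fraction remaining at end-expiration = e^(−Te/τ) = e^(−0.73/0.3782) = 0.1451 → 14.51%.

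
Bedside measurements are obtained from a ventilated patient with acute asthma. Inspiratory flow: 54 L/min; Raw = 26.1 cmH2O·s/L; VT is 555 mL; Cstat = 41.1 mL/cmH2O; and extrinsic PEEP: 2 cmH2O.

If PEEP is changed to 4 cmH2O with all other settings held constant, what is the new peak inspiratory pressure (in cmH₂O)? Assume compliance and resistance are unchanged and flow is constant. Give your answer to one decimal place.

41.0

Flow: 54 L/min ÷ 60 = 0.9 L/s.
PIP = Vt/C + R·V̇ + PEEP (constant-flow equation of motion).
Only the baseline term changes: ΔPIP = ΔPEEP = 4 − 2 = 2.0 cmH2O.
Original PIP = 555/41.1 + 26.1×0.9 + 2 = 38.994 cmH2O; new PIP = 38.994 + (2.0) = 40.994 cmH2O.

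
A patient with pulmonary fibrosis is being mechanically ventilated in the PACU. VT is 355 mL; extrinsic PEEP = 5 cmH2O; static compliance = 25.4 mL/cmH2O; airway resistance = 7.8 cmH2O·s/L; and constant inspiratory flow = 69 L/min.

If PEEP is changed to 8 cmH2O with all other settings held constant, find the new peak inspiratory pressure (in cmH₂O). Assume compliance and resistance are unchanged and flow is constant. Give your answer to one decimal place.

Flow: 69 L/min ÷ 60 = 1.15 L/s.
PIP = Vt/C + R·V̇ + PEEP (constant-flow equation of motion).
Only the baseline term changes: ΔPIP = ΔPEEP = 8 − 5 = 3.0 cmH2O.
Original PIP = 355/25.4 + 7.8×1.15 + 5 = 27.946 cmH2O; new PIP = 27.946 + (3.0) = 30.946 cmH2O.

30.9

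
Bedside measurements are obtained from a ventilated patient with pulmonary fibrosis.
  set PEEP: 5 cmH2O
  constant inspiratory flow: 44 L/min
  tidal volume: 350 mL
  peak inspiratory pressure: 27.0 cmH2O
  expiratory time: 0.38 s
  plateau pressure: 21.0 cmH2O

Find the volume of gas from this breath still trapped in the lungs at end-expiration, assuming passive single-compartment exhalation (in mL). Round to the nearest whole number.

42

Flow: 44 L/min ÷ 60 = 0.7333 L/s.
R = (PIP − Pplat)/V̇ = (27.0 − 21.0) / 0.7333 = 6.0/0.7333 = 8.182 cmH2O·s/L.
C = Vt/(Pplat − PEEP) = 350.0 / (21.0 − 5) = 350.0/16.0 = 21.875 mL/cmH2O.
τ = R × C = 8.182 × 0.02188 L/cmH2O = 0.179 s.
Fraction remaining = e^(−Te/τ) = e^(−0.38/0.179) = 0.1197.
Trapped volume = 350.0 × 0.1197 = 41.895 mL.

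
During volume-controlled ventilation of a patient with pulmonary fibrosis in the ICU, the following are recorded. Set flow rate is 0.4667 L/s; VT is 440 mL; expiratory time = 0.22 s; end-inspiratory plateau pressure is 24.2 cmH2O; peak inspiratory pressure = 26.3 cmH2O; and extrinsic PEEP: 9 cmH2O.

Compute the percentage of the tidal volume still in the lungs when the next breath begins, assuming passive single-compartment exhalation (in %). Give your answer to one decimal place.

R = (PIP − Pplat)/V̇ = (26.3 − 24.2) / 0.4667 = 2.1/0.4667 = 4.5 cmH2O·s/L.
C = Vt/(Pplat − PEEP) = 440.0 / (24.2 − 9) = 440.0/15.2 = 28.947 mL/cmH2O.
τ = R × C = 4.5 × 0.02895 L/cmH2O = 0.1303 s.
Fraction remaining at end-expiration = e^(−Te/τ) = e^(−0.22/0.1303) = 0.1848 → 18.48%.

18.5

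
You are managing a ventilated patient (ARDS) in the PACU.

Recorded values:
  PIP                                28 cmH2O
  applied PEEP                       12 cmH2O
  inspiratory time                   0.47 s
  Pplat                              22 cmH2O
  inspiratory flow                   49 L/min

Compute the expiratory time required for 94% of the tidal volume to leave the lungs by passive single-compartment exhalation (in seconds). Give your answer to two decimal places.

Flow: 49 L/min ÷ 60 = 0.8167 L/s.
Vt = flow × Ti = 0.8167 L/s × 0.47 s × 1000 mL/L = 383.85 mL.
R = (PIP − Pplat)/V̇ = (28 − 22) / 0.8167 = 6.0/0.8167 = 7.347 cmH2O·s/L.
C = Vt/(Pplat − PEEP) = 383.85 / (22 − 12) = 383.85/10.0 = 38.385 mL/cmH2O.
τ = R × C = 7.347 × 0.03839 L/cmH2O = 0.2821 s.
t = −τ·ln(1 − 0.94) = −0.2821·ln(0.06) = 0.7937 s.

0.79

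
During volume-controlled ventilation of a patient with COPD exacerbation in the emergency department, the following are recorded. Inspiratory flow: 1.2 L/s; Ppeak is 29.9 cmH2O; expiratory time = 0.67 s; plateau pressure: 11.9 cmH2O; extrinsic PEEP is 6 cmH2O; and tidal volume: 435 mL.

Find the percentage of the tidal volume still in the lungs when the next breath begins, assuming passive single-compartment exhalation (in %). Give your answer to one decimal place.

R = (PIP − Pplat)/V̇ = (29.9 − 11.9) / 1.2 = 18.0/1.2 = 15.0 cmH2O·s/L.
C = Vt/(Pplat − PEEP) = 435.0 / (11.9 − 6) = 435.0/5.9 = 73.729 mL/cmH2O.
τ = R × C = 15.0 × 0.07373 L/cmH2O = 1.106 s.
Fraction remaining at end-expiration = e^(−Te/τ) = e^(−0.67/1.106) = 0.5456 → 54.56%.

54.6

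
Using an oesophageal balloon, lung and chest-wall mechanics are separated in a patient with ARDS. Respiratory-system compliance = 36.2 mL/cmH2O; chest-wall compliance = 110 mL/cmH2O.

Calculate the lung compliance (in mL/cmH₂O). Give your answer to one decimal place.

54.0

1/CL = 1/Crs − 1/Ccw.
1/CL = 1/36.2 − 1/110 = 0.01853.
CL = 53.967 mL/cmH2O.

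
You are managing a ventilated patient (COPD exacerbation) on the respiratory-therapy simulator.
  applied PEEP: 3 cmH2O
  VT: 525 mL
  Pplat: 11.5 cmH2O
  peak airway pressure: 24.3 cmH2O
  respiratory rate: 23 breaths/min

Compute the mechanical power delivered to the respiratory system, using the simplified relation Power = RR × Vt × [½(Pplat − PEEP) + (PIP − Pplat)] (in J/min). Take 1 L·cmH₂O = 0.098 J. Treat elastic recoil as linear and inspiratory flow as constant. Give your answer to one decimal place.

Per-breath work = Vt × [½(Pplat−PEEP) + (PIP−Pplat)] = 0.525 × [0.5×8.5 + 12.8] = 0.525 × 17.05 = 8.951 L·cmH2O.
Power = 23 × 8.951 = 205.87 L·cmH2O/min.
× 0.098 J/(L·cmH2O) → 20.175 J/min.

20.2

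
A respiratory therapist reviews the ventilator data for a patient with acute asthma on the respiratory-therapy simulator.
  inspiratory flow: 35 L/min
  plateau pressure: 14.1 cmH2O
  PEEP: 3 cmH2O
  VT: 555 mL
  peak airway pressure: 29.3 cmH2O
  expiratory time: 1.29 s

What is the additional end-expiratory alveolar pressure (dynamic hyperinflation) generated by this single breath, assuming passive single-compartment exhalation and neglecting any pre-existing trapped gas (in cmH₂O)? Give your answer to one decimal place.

4.1

Flow: 35 L/min ÷ 60 = 0.5833 L/s.
R = (PIP − Pplat)/V̇ = (29.3 − 14.1) / 0.5833 = 15.2/0.5833 = 26.059 cmH2O·s/L.
C = Vt/(Pplat − PEEP) = 555.0 / (14.1 − 3) = 555.0/11.1 = 50.0 mL/cmH2O.
τ = R × C = 26.059 × 0.05 L/cmH2O = 1.303 s.
Fraction remaining = e^(−Te/τ) = e^(−1.29/1.303) = 0.3716; trapped volume = 555.0 × 0.3716 = 206.24 mL.
Additional alveolar pressure from trapping ≈ V_trapped / C = 206.24 / 50.0 = 4.125 cmH2O.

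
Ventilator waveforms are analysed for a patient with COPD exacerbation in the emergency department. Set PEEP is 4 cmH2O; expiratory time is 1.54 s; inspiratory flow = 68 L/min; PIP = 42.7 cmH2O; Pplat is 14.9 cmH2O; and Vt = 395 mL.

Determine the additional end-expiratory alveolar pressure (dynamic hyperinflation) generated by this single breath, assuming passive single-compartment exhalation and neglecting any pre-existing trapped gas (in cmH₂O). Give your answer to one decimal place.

1.9

Flow: 68 L/min ÷ 60 = 1.1333 L/s.
R = (PIP − Pplat)/V̇ = (42.7 − 14.9) / 1.1333 = 27.8/1.1333 = 24.53 cmH2O·s/L.
C = Vt/(Pplat − PEEP) = 395.0 / (14.9 − 4) = 395.0/10.9 = 36.239 mL/cmH2O.
τ = R × C = 24.53 × 0.03624 L/cmH2O = 0.889 s.
Fraction remaining = e^(−Te/τ) = e^(−1.54/0.889) = 0.1769; trapped volume = 395.0 × 0.1769 = 69.876 mL.
Additional alveolar pressure from trapping ≈ V_trapped / C = 69.876 / 36.239 = 1.928 cmH2O.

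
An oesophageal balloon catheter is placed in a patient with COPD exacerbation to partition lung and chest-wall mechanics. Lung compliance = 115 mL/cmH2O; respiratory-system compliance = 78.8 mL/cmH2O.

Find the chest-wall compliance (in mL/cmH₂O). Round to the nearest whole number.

250

1/Ccw = 1/Crs − 1/CL.
1/Ccw = 1/78.8 − 1/115 = 0.003995.
Ccw = 250.31 mL/cmH2O.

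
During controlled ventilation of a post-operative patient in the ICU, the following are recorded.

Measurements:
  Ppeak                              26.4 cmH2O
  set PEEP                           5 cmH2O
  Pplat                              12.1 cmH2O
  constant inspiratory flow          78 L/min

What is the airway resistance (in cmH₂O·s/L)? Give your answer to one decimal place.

Flow: 78 L/min ÷ 60 = 1.3 L/s.
Raw = (PIP − Pplat) / flow = (26.4 − 12.1) / 1.3 = 14.3 / 1.3 = 11.0 cmH2O·s/L.

11.0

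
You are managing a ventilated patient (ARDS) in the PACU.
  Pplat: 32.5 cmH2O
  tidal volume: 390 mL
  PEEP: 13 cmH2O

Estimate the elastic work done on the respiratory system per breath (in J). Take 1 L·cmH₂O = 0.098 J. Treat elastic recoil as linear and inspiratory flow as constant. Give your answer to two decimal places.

0.37

Elastic work ≈ ½ × (Pplat − PEEP) × Vt = 0.5 × (32.5 − 13) × 0.390 L = 0.5 × 19.5 × 0.390 = 3.803 L·cmH2O.
× 0.098 J/(L·cmH2O) → 0.3727 J.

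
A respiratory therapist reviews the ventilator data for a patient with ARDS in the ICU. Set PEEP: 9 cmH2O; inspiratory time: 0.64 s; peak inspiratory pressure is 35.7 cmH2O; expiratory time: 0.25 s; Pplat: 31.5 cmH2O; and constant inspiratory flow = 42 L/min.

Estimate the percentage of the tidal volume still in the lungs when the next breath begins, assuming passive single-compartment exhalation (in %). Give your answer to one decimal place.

12.3

Flow: 42 L/min ÷ 60 = 0.7 L/s.
Vt = flow × Ti = 0.7 L/s × 0.64 s × 1000 mL/L = 448.0 mL.
R = (PIP − Pplat)/V̇ = (35.7 − 31.5) / 0.7 = 4.2/0.7 = 6.0 cmH2O·s/L.
C = Vt/(Pplat − PEEP) = 448.0 / (31.5 − 9) = 448.0/22.5 = 19.911 mL/cmH2O.
τ = R × C = 6.0 × 0.01991 L/cmH2O = 0.1195 s.
Fraction remaining at end-expiration = e^(−Te/τ) = e^(−0.25/0.1195) = 0.1234 → 12.34%.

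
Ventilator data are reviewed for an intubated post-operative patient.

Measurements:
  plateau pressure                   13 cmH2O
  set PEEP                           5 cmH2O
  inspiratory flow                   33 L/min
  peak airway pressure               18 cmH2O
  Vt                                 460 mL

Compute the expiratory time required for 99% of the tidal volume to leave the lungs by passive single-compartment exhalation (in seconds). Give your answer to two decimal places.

2.41

Flow: 33 L/min ÷ 60 = 0.55 L/s.
R = (PIP − Pplat)/V̇ = (18 − 13) / 0.55 = 5.0/0.55 = 9.091 cmH2O·s/L.
C = Vt/(Pplat − PEEP) = 460.0 / (13 − 5) = 460.0/8.0 = 57.5 mL/cmH2O.
τ = R × C = 9.091 × 0.0575 L/cmH2O = 0.5227 s.
t = −τ·ln(1 − 0.99) = −0.5227·ln(0.01) = 2.407 s.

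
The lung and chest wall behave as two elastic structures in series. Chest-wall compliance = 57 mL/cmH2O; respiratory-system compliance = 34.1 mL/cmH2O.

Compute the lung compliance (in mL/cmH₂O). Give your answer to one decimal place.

1/CL = 1/Crs − 1/Ccw.
1/CL = 1/34.1 − 1/57 = 0.01178.
CL = 84.89 mL/cmH2O.

84.9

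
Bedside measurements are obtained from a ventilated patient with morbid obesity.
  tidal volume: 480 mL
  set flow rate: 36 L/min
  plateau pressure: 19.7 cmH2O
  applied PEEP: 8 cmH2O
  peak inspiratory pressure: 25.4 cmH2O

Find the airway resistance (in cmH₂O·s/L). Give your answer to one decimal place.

Flow: 36 L/min ÷ 60 = 0.6 L/s.
Raw = (PIP − Pplat) / flow = (25.4 − 19.7) / 0.6 = 5.7 / 0.6 = 9.5 cmH2O·s/L.

9.5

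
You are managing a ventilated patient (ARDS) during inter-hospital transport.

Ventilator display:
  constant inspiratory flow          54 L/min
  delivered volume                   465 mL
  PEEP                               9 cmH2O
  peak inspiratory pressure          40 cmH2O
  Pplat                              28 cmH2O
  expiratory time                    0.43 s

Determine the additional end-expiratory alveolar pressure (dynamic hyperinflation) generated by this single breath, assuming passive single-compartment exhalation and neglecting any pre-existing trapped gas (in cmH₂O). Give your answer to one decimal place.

5.1

Flow: 54 L/min ÷ 60 = 0.9 L/s.
R = (PIP − Pplat)/V̇ = (40 − 28) / 0.9 = 12.0/0.9 = 13.333 cmH2O·s/L.
C = Vt/(Pplat − PEEP) = 465.0 / (28 − 9) = 465.0/19.0 = 24.474 mL/cmH2O.
τ = R × C = 13.333 × 0.02447 L/cmH2O = 0.3263 s.
Fraction remaining = e^(−Te/τ) = e^(−0.43/0.3263) = 0.2677; trapped volume = 465.0 × 0.2677 = 124.48 mL.
Additional alveolar pressure from trapping ≈ V_trapped / C = 124.48 / 24.474 = 5.086 cmH2O.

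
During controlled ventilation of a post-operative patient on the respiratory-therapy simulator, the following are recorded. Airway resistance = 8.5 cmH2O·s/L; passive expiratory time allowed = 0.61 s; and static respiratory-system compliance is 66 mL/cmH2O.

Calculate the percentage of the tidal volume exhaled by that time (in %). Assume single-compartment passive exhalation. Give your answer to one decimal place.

66.3

τ = R × C = 8.5 × 66 mL/cmH2O = 8.5 × 0.066 L/cmH2O = 0.561 s.
Passive exhalation: V(t)/V₀ = e^(−t/τ) = e^(−0.61/0.561) = 0.3371.
Fraction exhaled = 1 − 0.3371 = 0.6629 → 66.29%.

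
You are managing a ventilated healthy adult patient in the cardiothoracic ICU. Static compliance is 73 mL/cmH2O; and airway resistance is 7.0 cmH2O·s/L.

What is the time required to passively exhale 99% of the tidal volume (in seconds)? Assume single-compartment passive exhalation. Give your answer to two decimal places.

2.35

τ = R × C = 7.0 × 73 mL/cmH2O = 7.0 × 0.073 L/cmH2O = 0.511 s.
Exhaled fraction f = 1 − e^(−t/τ) → t = −τ·ln(1 − f) = −0.511·ln(0.01) = 2.353 s.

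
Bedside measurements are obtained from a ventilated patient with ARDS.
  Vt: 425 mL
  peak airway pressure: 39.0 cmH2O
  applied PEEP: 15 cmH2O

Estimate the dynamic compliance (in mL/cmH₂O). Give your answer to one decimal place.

17.7

Dynamic compliance = Vt / (PIP − PEEP) = 425 / (39.0 − 15) = 425 / 24.0 = 17.708 mL/cmH2O.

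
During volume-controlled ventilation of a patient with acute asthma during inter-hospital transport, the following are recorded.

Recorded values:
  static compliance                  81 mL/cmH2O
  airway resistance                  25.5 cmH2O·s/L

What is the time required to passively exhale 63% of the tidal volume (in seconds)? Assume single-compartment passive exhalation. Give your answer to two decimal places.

2.05

τ = R × C = 25.5 × 81 mL/cmH2O = 25.5 × 0.081 L/cmH2O = 2.066 s.
Exhaled fraction f = 1 − e^(−t/τ) → t = −τ·ln(1 − f) = −2.066·ln(0.37) = 2.054 s.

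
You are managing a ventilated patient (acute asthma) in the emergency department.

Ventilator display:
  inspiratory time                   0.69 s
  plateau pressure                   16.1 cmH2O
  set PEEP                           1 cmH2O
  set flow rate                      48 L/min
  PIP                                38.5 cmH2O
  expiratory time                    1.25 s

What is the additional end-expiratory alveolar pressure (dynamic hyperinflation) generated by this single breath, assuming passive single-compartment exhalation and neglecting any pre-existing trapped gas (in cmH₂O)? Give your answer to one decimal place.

4.5

Flow: 48 L/min ÷ 60 = 0.8 L/s.
Vt = flow × Ti = 0.8 L/s × 0.69 s × 1000 mL/L = 552.0 mL.
R = (PIP − Pplat)/V̇ = (38.5 − 16.1) / 0.8 = 22.4/0.8 = 28.0 cmH2O·s/L.
C = Vt/(Pplat − PEEP) = 552.0 / (16.1 − 1) = 552.0/15.1 = 36.556 mL/cmH2O.
τ = R × C = 28.0 × 0.03656 L/cmH2O = 1.024 s.
Fraction remaining = e^(−Te/τ) = e^(−1.25/1.024) = 0.295; trapped volume = 552.0 × 0.295 = 162.84 mL.
Additional alveolar pressure from trapping ≈ V_trapped / C = 162.84 / 36.556 = 4.455 cmH2O.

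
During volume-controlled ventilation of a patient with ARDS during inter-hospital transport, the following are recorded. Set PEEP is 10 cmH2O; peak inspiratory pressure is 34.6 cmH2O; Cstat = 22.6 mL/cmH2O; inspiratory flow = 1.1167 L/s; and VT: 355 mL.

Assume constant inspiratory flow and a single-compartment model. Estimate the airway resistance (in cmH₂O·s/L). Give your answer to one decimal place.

Equation of motion (constant flow): PIP = Vt/C + R·V̇ + PEEP.
R·V̇ = PIP − Vt/C − PEEP = 34.6 − 355/22.6 − 10 = 34.6 − 15.708 − 10 = 8.892 cmH2O.
R = 8.892 / 1.1167 = 7.963 cmH2O·s/L.

8.0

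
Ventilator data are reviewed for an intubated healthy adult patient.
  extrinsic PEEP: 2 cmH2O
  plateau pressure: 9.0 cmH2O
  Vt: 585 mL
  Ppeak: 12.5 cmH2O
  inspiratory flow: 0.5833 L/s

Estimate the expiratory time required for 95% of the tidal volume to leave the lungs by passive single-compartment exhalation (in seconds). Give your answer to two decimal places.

R = (PIP − Pplat)/V̇ = (12.5 − 9.0) / 0.5833 = 3.5/0.5833 = 6.0 cmH2O·s/L.
C = Vt/(Pplat − PEEP) = 585.0 / (9.0 − 2) = 585.0/7.0 = 83.571 mL/cmH2O.
τ = R × C = 6.0 × 0.08357 L/cmH2O = 0.5014 s.
t = −τ·ln(1 − 0.95) = −0.5014·ln(0.05) = 1.502 s.

1.50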